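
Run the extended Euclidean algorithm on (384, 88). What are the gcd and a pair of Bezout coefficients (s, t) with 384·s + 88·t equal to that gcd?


Euclidean algorithm on (384, 88) — divide until remainder is 0:
  384 = 4 · 88 + 32
  88 = 2 · 32 + 24
  32 = 1 · 24 + 8
  24 = 3 · 8 + 0
gcd(384, 88) = 8.
Track Bezout coefficients alongside the remainders: start with r₀ = 384 = a·1 + b·0 (s = 1, t = 0) and r₁ = 88 = a·0 + b·1 (s = 0, t = 1); each new remainder r_{k+1} = r_{k-1} − q_k·r_k inherits s_{k+1} = s_{k-1} − q_k·s_k, t_{k+1} = t_{k-1} − q_k·t_k, so r_k = a·s_k + b·t_k at every step:
  q = 4: r = 32, s = 1 − 4·0 = 1, t = 0 − 4·1 = -4  (check: 384·1 + 88·(-4) = 32)
  q = 2: r = 24, s = 0 − 2·1 = -2, t = 1 − 2·(-4) = 9  (check: 384·(-2) + 88·9 = 24)
  q = 1: r = 8, s = 1 − 1·(-2) = 3, t = -4 − 1·9 = -13  (check: 384·3 + 88·(-13) = 8)
The row with r = 8 (the gcd) gives the Bezout coefficients s = 3, t = -13.
Result: 384 · (3) + 88 · (-13) = 8.

gcd(384, 88) = 8; s = 3, t = -13 (check: 384·3 + 88·(-13) = 8).


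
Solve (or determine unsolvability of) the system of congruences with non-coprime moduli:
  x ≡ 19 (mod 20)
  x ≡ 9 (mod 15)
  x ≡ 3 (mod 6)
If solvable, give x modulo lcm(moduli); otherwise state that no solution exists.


Moduli 20, 15, 6 are not pairwise coprime, so CRT works modulo lcm(m_i) when all pairwise compatibility conditions hold.
Pairwise compatibility: gcd(m_i, m_j) must divide a_i - a_j for every pair.
Merge one congruence at a time:
  Start: x ≡ 19 (mod 20).
  Combine with x ≡ 9 (mod 15): gcd(20, 15) = 5; 9 - 19 = -10, which IS divisible by 5, so compatible.
    Write x = 19 + 20·t and substitute into x ≡ 9 (mod 15): 20·t ≡ 9 − 19 = -10 (mod 15).
    Divide the congruence (and modulus) by g = 5: 4·t ≡ -2 (mod 3).
    Reduce coefficients mod 3: 1·t ≡ 1 (mod 3).
    So t ≡ 1 (mod 3).
    Then x = 19 + 20·1 = 39, valid modulo lcm(20, 15) = 60: x ≡ 39 (mod 60).
  Combine with x ≡ 3 (mod 6): gcd(60, 6) = 6; 3 - 39 = -36, which IS divisible by 6, so compatible.
    Write x = 39 + 60·t and substitute into x ≡ 3 (mod 6): 60·t ≡ 3 − 39 = -36 (mod 6).
    Divide the congruence (and modulus) by g = 6: 10·t ≡ -6 (mod 1).
    Modulo 1 every t works; take t = 0.
    Then x = 39 + 60·0 = 39, valid modulo lcm(60, 6) = 60: x ≡ 39 (mod 60).
Verify: 39 mod 20 = 19, 39 mod 15 = 9, 39 mod 6 = 3.

x ≡ 39 (mod 60).


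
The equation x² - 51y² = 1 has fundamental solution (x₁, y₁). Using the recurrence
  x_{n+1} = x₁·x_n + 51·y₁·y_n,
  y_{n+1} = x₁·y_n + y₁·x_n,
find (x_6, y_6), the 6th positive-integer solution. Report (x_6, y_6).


Step 1: Find the fundamental solution (x₁, y₁) of x² - 51y² = 1.
  Expand √51 as a continued fraction. a₀ = ⌊√51⌋ = 7; iterate m_{k+1} = d_k·a_k − m_k, d_{k+1} = (51 − m_{k+1}²)/d_k, a_{k+1} = ⌊(a₀ + m_{k+1})/d_{k+1}⌋ (starting m₀ = 0, d₀ = 1), with convergents p_k = a_k·p_{k-1} + p_{k-2}, q_k = a_k·q_{k-1} + q_{k-2} (p₋₁ = 1, q₋₁ = 0):
  k = 0: a₀ = 7; p₀/q₀ = 7/1; p₀² − 51·q₀² = 49 − 51 = -2.
  k = 1: m = 7, d = 2, a = ⌊(7 + 7)/2⌋ = 7; p/q = (7·7 + 1)/(7·1 + 0) = 50/7; p² − 51·q² = 2500 − 2499 = 1.
  The first convergent with p² − 51·q² = 1 gives the fundamental solution (x₁, y₁) = (50, 7).
Step 2: Apply the recurrence (x_{n+1}, y_{n+1}) = (x₁x_n + 51y₁y_n, x₁y_n + y₁x_n) repeatedly.
  From (x_1, y_1) = (50, 7): x_2 = 50·50 + 51·7·7 = 4999; y_2 = 50·7 + 7·50 = 700.
  From (x_2, y_2) = (4999, 700): x_3 = 50·4999 + 51·7·700 = 499850; y_3 = 50·700 + 7·4999 = 69993.
  From (x_3, y_3) = (499850, 69993): x_4 = 50·499850 + 51·7·69993 = 49980001; y_4 = 50·69993 + 7·499850 = 6998600.
  From (x_4, y_4) = (49980001, 6998600): x_5 = 50·49980001 + 51·7·6998600 = 4997500250; y_5 = 50·6998600 + 7·49980001 = 699790007.
  From (x_5, y_5) = (4997500250, 699790007): x_6 = 50·4997500250 + 51·7·699790007 = 499700044999; y_6 = 50·699790007 + 7·4997500250 = 69972002100.
Step 3: Verify x_6² - 51·y_6² = 249700134972002624910001 - 249700134972002624910000 = 1 (should be 1). ✓

(x_1, y_1) = (50, 7); (x_6, y_6) = (499700044999, 69972002100).


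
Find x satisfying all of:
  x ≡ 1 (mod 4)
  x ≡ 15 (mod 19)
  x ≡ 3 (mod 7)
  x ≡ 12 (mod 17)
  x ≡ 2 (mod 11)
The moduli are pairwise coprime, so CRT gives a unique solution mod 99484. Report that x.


Product of moduli M = 4 · 19 · 7 · 17 · 11 = 99484.
Merge one congruence at a time:
  Start: x ≡ 1 (mod 4).
  Combine with x ≡ 15 (mod 19); new modulus lcm = 76.
    Write x = 1 + 4·t and substitute into x ≡ 15 (mod 19): 4·t ≡ 15 − 1 = 14 (mod 19).
    The inverse of 4 mod 19 is 5 (since 4·5 = 20 = 1·19 + 1), so t ≡ 5·14 = 70 ≡ 13 (mod 19).
    Then x = 1 + 4·13 = 53, valid modulo lcm(4, 19) = 76: x ≡ 53 (mod 76).
  Combine with x ≡ 3 (mod 7); new modulus lcm = 532.
    Write x = 53 + 76·t and substitute into x ≡ 3 (mod 7): 76·t ≡ 3 − 53 = -50 (mod 7).
    Reduce coefficients mod 7: 6·t ≡ 6 (mod 7).
    The inverse of 6 mod 7 is 6 (since 6·6 = 36 = 5·7 + 1), so t ≡ 6·6 = 36 ≡ 1 (mod 7).
    Then x = 53 + 76·1 = 129, valid modulo lcm(76, 7) = 532: x ≡ 129 (mod 532).
  Combine with x ≡ 12 (mod 17); new modulus lcm = 9044.
    Write x = 129 + 532·t and substitute into x ≡ 12 (mod 17): 532·t ≡ 12 − 129 = -117 (mod 17).
    Reduce coefficients mod 17: 5·t ≡ 2 (mod 17).
    The inverse of 5 mod 17 is 7 (since 5·7 = 35 = 2·17 + 1), so t ≡ 7·2 = 14 ≡ 14 (mod 17).
    Then x = 129 + 532·14 = 7577, valid modulo lcm(532, 17) = 9044: x ≡ 7577 (mod 9044).
  Combine with x ≡ 2 (mod 11); new modulus lcm = 99484.
    Write x = 7577 + 9044·t and substitute into x ≡ 2 (mod 11): 9044·t ≡ 2 − 7577 = -7575 (mod 11).
    Reduce coefficients mod 11: 2·t ≡ 4 (mod 11).
    The inverse of 2 mod 11 is 6 (since 2·6 = 12 = 1·11 + 1), so t ≡ 6·4 = 24 ≡ 2 (mod 11).
    Then x = 7577 + 9044·2 = 25665, valid modulo lcm(9044, 11) = 99484: x ≡ 25665 (mod 99484).
Verify against each original: 25665 mod 4 = 1, 25665 mod 19 = 15, 25665 mod 7 = 3, 25665 mod 17 = 12, 25665 mod 11 = 2.

x ≡ 25665 (mod 99484).


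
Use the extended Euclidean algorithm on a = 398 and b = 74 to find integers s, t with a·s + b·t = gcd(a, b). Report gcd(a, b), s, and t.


Euclidean algorithm on (398, 74) — divide until remainder is 0:
  398 = 5 · 74 + 28
  74 = 2 · 28 + 18
  28 = 1 · 18 + 10
  18 = 1 · 10 + 8
  10 = 1 · 8 + 2
  8 = 4 · 2 + 0
gcd(398, 74) = 2.
Track Bezout coefficients alongside the remainders: start with r₀ = 398 = a·1 + b·0 (s = 1, t = 0) and r₁ = 74 = a·0 + b·1 (s = 0, t = 1); each new remainder r_{k+1} = r_{k-1} − q_k·r_k inherits s_{k+1} = s_{k-1} − q_k·s_k, t_{k+1} = t_{k-1} − q_k·t_k, so r_k = a·s_k + b·t_k at every step:
  q = 5: r = 28, s = 1 − 5·0 = 1, t = 0 − 5·1 = -5  (check: 398·1 + 74·(-5) = 28)
  q = 2: r = 18, s = 0 − 2·1 = -2, t = 1 − 2·(-5) = 11  (check: 398·(-2) + 74·11 = 18)
  q = 1: r = 10, s = 1 − 1·(-2) = 3, t = -5 − 1·11 = -16  (check: 398·3 + 74·(-16) = 10)
  q = 1: r = 8, s = -2 − 1·3 = -5, t = 11 − 1·(-16) = 27  (check: 398·(-5) + 74·27 = 8)
  q = 1: r = 2, s = 3 − 1·(-5) = 8, t = -16 − 1·27 = -43  (check: 398·8 + 74·(-43) = 2)
The row with r = 2 (the gcd) gives the Bezout coefficients s = 8, t = -43.
Result: 398 · (8) + 74 · (-43) = 2.

gcd(398, 74) = 2; s = 8, t = -43 (check: 398·8 + 74·(-43) = 2).


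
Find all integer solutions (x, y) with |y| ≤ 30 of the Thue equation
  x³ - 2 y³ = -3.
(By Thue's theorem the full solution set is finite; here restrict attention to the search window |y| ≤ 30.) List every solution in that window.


The equation is x³ - 2y³ = -3. For fixed y, x³ = 2·y³ − 3, so a solution requires the RHS to be a perfect cube.
Strategy: iterate y from -30 to 30, compute RHS = 2·y³ − 3, and check whether it is a (positive or negative) perfect cube.
Check small values of y:
  y = 0: RHS = -3 is not a perfect cube.
  y = 1: RHS = -1 = (-1)³ ⇒ x = -1 works.
  y = -1: RHS = -5 is not a perfect cube.
  y = 2: RHS = 13 is not a perfect cube.
  y = -2: RHS = -19 is not a perfect cube.
  y = 3: RHS = 51 is not a perfect cube.
  y = -3: RHS = -57 is not a perfect cube.
Continuing, at y = 4: RHS = 125 = (5)³ ⇒ x = 5 works.
Searching the remaining y in |y| ≤ 30 finds no further solutions.
Collected solutions: (-1, 1), (5, 4).

Solutions (with |y| ≤ 30): (-1, 1), (5, 4).


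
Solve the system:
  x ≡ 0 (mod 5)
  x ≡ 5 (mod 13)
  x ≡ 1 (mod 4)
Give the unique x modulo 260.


Moduli 5, 13, 4 are pairwise coprime; by CRT there is a unique solution modulo M = 5 · 13 · 4 = 260.
Solve pairwise, accumulating the modulus:
  Start with x ≡ 0 (mod 5).
  Combine with x ≡ 5 (mod 13): since gcd(5, 13) = 1, we get a unique residue mod 65.
    Write x = 0 + 5·t and substitute into x ≡ 5 (mod 13): 5·t ≡ 5 − 0 = 5 (mod 13).
    The inverse of 5 mod 13 is 8 (since 5·8 = 40 = 3·13 + 1), so t ≡ 8·5 = 40 ≡ 1 (mod 13).
    Then x = 0 + 5·1 = 5, valid modulo lcm(5, 13) = 65: x ≡ 5 (mod 65).
  Combine with x ≡ 1 (mod 4): since gcd(65, 4) = 1, we get a unique residue mod 260.
    Write x = 5 + 65·t and substitute into x ≡ 1 (mod 4): 65·t ≡ 1 − 5 = -4 (mod 4).
    Reduce coefficients mod 4: 1·t ≡ 0 (mod 4).
    So t ≡ 0 (mod 4).
    Then x = 5 + 65·0 = 5, valid modulo lcm(65, 4) = 260: x ≡ 5 (mod 260).
Verify: 5 mod 5 = 0 ✓, 5 mod 13 = 5 ✓, 5 mod 4 = 1 ✓.

x ≡ 5 (mod 260).


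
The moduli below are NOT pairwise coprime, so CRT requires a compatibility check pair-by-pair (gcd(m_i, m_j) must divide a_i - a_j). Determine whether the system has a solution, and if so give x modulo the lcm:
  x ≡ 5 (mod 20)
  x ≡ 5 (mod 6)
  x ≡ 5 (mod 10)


Moduli 20, 6, 10 are not pairwise coprime, so CRT works modulo lcm(m_i) when all pairwise compatibility conditions hold.
Pairwise compatibility: gcd(m_i, m_j) must divide a_i - a_j for every pair.
Merge one congruence at a time:
  Start: x ≡ 5 (mod 20).
  Combine with x ≡ 5 (mod 6): gcd(20, 6) = 2; 5 - 5 = 0, which IS divisible by 2, so compatible.
    Write x = 5 + 20·t and substitute into x ≡ 5 (mod 6): 20·t ≡ 5 − 5 = 0 (mod 6).
    Divide the congruence (and modulus) by g = 2: 10·t ≡ 0 (mod 3).
    Reduce coefficients mod 3: 1·t ≡ 0 (mod 3).
    So t ≡ 0 (mod 3).
    Then x = 5 + 20·0 = 5, valid modulo lcm(20, 6) = 60: x ≡ 5 (mod 60).
  Combine with x ≡ 5 (mod 10): gcd(60, 10) = 10; 5 - 5 = 0, which IS divisible by 10, so compatible.
    Write x = 5 + 60·t and substitute into x ≡ 5 (mod 10): 60·t ≡ 5 − 5 = 0 (mod 10).
    Divide the congruence (and modulus) by g = 10: 6·t ≡ 0 (mod 1).
    Modulo 1 every t works; take t = 0.
    Then x = 5 + 60·0 = 5, valid modulo lcm(60, 10) = 60: x ≡ 5 (mod 60).
Verify: 5 mod 20 = 5, 5 mod 6 = 5, 5 mod 10 = 5.

x ≡ 5 (mod 60).


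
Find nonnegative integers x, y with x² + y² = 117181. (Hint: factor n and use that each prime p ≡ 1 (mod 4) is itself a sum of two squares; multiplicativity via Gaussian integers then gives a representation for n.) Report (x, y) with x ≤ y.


Step 1: Factor n = 117181 = 17 · 61 · 113.
Step 2: Check the mod-4 condition on each prime factor: 17 ≡ 1 (mod 4), exponent 1; 61 ≡ 1 (mod 4), exponent 1; 113 ≡ 1 (mod 4), exponent 1.
All primes ≡ 3 (mod 4) appear to even exponent (or don't appear), so by the two-squares theorem n IS expressible as a sum of two squares.
Step 3: Build a representation. Here n = 17 · 61 · 113 is a product of primes ≡ 1 (mod 4). Each prime p ≡ 1 (mod 4) is itself a sum of two squares; find a² by testing p − a² for a perfect square:
  17: 17 − 1² = 16 = 4² ⇒ 17 = 1² + 4².
  61: 61 − 1² = 60, 61 − 2² = 57, 61 − 3² = 52, 61 − 4² = 45, 61 − 5² = 36 = 6² ⇒ 61 = 5² + 6².
  113: 113 − 1² = 112, 113 − 2² = 109, 113 − 3² = 104, 113 − 4² = 97, 113 − 5² = 88, 113 − 6² = 77, 113 − 7² = 64 = 8² ⇒ 113 = 7² + 8².
  Combine using the Brahmagupta–Fibonacci identity (a² + b²)(c² + d²) = (ac − bd)² + (ad + bc)² = (ac + bd)² + (ad − bc)²:
  17 · 61 = 1037: from (1² + 4²)(5² + 6²), take (1·5 − 4·6, 1·6 + 4·5) = (5 − 24, 6 + 20) = (-19, 26); dropping signs (only squares matter) gives (19, 26); check 19² + 26² = 361 + 676 = 1037 ✓.
  1037 · 113 = 117181: from (19² + 26²)(7² + 8²), take (19·7 − 26·8, 19·8 + 26·7) = (133 − 208, 152 + 182) = (-75, 334); dropping signs (only squares matter) gives (75, 334); check 75² + 334² = 5625 + 111556 = 117181 ✓.
Step 4: Order so x ≤ y and verify: 75² + 334² = 5625 + 111556 = 117181 = n. ✓

n = 117181 = 75² + 334² (one valid representation with x ≤ y).


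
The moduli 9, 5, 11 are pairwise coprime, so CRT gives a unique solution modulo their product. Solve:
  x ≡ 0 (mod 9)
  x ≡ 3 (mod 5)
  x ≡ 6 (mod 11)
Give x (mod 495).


Moduli 9, 5, 11 are pairwise coprime; by CRT there is a unique solution modulo M = 9 · 5 · 11 = 495.
Solve pairwise, accumulating the modulus:
  Start with x ≡ 0 (mod 9).
  Combine with x ≡ 3 (mod 5): since gcd(9, 5) = 1, we get a unique residue mod 45.
    Write x = 0 + 9·t and substitute into x ≡ 3 (mod 5): 9·t ≡ 3 − 0 = 3 (mod 5).
    Reduce coefficients mod 5: 4·t ≡ 3 (mod 5).
    The inverse of 4 mod 5 is 4 (since 4·4 = 16 = 3·5 + 1), so t ≡ 4·3 = 12 ≡ 2 (mod 5).
    Then x = 0 + 9·2 = 18, valid modulo lcm(9, 5) = 45: x ≡ 18 (mod 45).
  Combine with x ≡ 6 (mod 11): since gcd(45, 11) = 1, we get a unique residue mod 495.
    Write x = 18 + 45·t and substitute into x ≡ 6 (mod 11): 45·t ≡ 6 − 18 = -12 (mod 11).
    Reduce coefficients mod 11: 1·t ≡ 10 (mod 11).
    So t ≡ 10 (mod 11).
    Then x = 18 + 45·10 = 468, valid modulo lcm(45, 11) = 495: x ≡ 468 (mod 495).
Verify: 468 mod 9 = 0 ✓, 468 mod 5 = 3 ✓, 468 mod 11 = 6 ✓.

x ≡ 468 (mod 495).


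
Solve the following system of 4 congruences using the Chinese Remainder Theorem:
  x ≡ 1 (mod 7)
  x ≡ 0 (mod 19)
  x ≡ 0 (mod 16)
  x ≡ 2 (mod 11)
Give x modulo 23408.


Product of moduli M = 7 · 19 · 16 · 11 = 23408.
Merge one congruence at a time:
  Start: x ≡ 1 (mod 7).
  Combine with x ≡ 0 (mod 19); new modulus lcm = 133.
    Write x = 1 + 7·t and substitute into x ≡ 0 (mod 19): 7·t ≡ 0 − 1 = -1 (mod 19).
    Reduce coefficients mod 19: 7·t ≡ 18 (mod 19).
    The inverse of 7 mod 19 is 11 (since 7·11 = 77 = 4·19 + 1), so t ≡ 11·18 = 198 ≡ 8 (mod 19).
    Then x = 1 + 7·8 = 57, valid modulo lcm(7, 19) = 133: x ≡ 57 (mod 133).
  Combine with x ≡ 0 (mod 16); new modulus lcm = 2128.
    Write x = 57 + 133·t and substitute into x ≡ 0 (mod 16): 133·t ≡ 0 − 57 = -57 (mod 16).
    Reduce coefficients mod 16: 5·t ≡ 7 (mod 16).
    The inverse of 5 mod 16 is 13 (since 5·13 = 65 = 4·16 + 1), so t ≡ 13·7 = 91 ≡ 11 (mod 16).
    Then x = 57 + 133·11 = 1520, valid modulo lcm(133, 16) = 2128: x ≡ 1520 (mod 2128).
  Combine with x ≡ 2 (mod 11); new modulus lcm = 23408.
    Write x = 1520 + 2128·t and substitute into x ≡ 2 (mod 11): 2128·t ≡ 2 − 1520 = -1518 (mod 11).
    Reduce coefficients mod 11: 5·t ≡ 0 (mod 11).
    The inverse of 5 mod 11 is 9 (since 5·9 = 45 = 4·11 + 1), so t ≡ 9·0 = 0 ≡ 0 (mod 11).
    Then x = 1520 + 2128·0 = 1520, valid modulo lcm(2128, 11) = 23408: x ≡ 1520 (mod 23408).
Verify against each original: 1520 mod 7 = 1, 1520 mod 19 = 0, 1520 mod 16 = 0, 1520 mod 11 = 2.

x ≡ 1520 (mod 23408).


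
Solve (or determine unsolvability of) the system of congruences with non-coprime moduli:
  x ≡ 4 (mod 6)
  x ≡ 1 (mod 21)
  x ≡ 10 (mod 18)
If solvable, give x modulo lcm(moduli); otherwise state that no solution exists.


Moduli 6, 21, 18 are not pairwise coprime, so CRT works modulo lcm(m_i) when all pairwise compatibility conditions hold.
Pairwise compatibility: gcd(m_i, m_j) must divide a_i - a_j for every pair.
Merge one congruence at a time:
  Start: x ≡ 4 (mod 6).
  Combine with x ≡ 1 (mod 21): gcd(6, 21) = 3; 1 - 4 = -3, which IS divisible by 3, so compatible.
    Write x = 4 + 6·t and substitute into x ≡ 1 (mod 21): 6·t ≡ 1 − 4 = -3 (mod 21).
    Divide the congruence (and modulus) by g = 3: 2·t ≡ -1 (mod 7).
    Reduce coefficients mod 7: 2·t ≡ 6 (mod 7).
    The inverse of 2 mod 7 is 4 (since 2·4 = 8 = 1·7 + 1), so t ≡ 4·6 = 24 ≡ 3 (mod 7).
    Then x = 4 + 6·3 = 22, valid modulo lcm(6, 21) = 42: x ≡ 22 (mod 42).
  Combine with x ≡ 10 (mod 18): gcd(42, 18) = 6; 10 - 22 = -12, which IS divisible by 6, so compatible.
    Write x = 22 + 42·t and substitute into x ≡ 10 (mod 18): 42·t ≡ 10 − 22 = -12 (mod 18).
    Divide the congruence (and modulus) by g = 6: 7·t ≡ -2 (mod 3).
    Reduce coefficients mod 3: 1·t ≡ 1 (mod 3).
    So t ≡ 1 (mod 3).
    Then x = 22 + 42·1 = 64, valid modulo lcm(42, 18) = 126: x ≡ 64 (mod 126).
Verify: 64 mod 6 = 4, 64 mod 21 = 1, 64 mod 18 = 10.

x ≡ 64 (mod 126).


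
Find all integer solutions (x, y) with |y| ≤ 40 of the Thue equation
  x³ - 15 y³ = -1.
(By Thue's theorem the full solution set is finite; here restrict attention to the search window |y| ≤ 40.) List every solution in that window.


The equation is x³ - 15y³ = -1. For fixed y, x³ = 15·y³ − 1, so a solution requires the RHS to be a perfect cube.
Strategy: iterate y from -40 to 40, compute RHS = 15·y³ − 1, and check whether it is a (positive or negative) perfect cube.
Check small values of y:
  y = 0: RHS = -1 = (-1)³ ⇒ x = -1 works.
  y = 1: RHS = 14 is not a perfect cube.
  y = -1: RHS = -16 is not a perfect cube.
  y = 2: RHS = 119 is not a perfect cube.
  y = -2: RHS = -121 is not a perfect cube.
  y = 3: RHS = 404 is not a perfect cube.
  y = -3: RHS = -406 is not a perfect cube.
Continuing the search up to |y| = 40 finds no further solutions beyond those listed.
Collected solutions: (-1, 0).

Solutions (with |y| ≤ 40): (-1, 0).


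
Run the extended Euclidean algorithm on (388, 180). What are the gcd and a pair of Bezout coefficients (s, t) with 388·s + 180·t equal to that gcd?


Euclidean algorithm on (388, 180) — divide until remainder is 0:
  388 = 2 · 180 + 28
  180 = 6 · 28 + 12
  28 = 2 · 12 + 4
  12 = 3 · 4 + 0
gcd(388, 180) = 4.
Track Bezout coefficients alongside the remainders: start with r₀ = 388 = a·1 + b·0 (s = 1, t = 0) and r₁ = 180 = a·0 + b·1 (s = 0, t = 1); each new remainder r_{k+1} = r_{k-1} − q_k·r_k inherits s_{k+1} = s_{k-1} − q_k·s_k, t_{k+1} = t_{k-1} − q_k·t_k, so r_k = a·s_k + b·t_k at every step:
  q = 2: r = 28, s = 1 − 2·0 = 1, t = 0 − 2·1 = -2  (check: 388·1 + 180·(-2) = 28)
  q = 6: r = 12, s = 0 − 6·1 = -6, t = 1 − 6·(-2) = 13  (check: 388·(-6) + 180·13 = 12)
  q = 2: r = 4, s = 1 − 2·(-6) = 13, t = -2 − 2·13 = -28  (check: 388·13 + 180·(-28) = 4)
The row with r = 4 (the gcd) gives the Bezout coefficients s = 13, t = -28.
Result: 388 · (13) + 180 · (-28) = 4.

gcd(388, 180) = 4; s = 13, t = -28 (check: 388·13 + 180·(-28) = 4).


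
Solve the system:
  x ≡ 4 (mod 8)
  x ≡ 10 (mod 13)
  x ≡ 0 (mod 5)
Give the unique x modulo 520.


Moduli 8, 13, 5 are pairwise coprime; by CRT there is a unique solution modulo M = 8 · 13 · 5 = 520.
Solve pairwise, accumulating the modulus:
  Start with x ≡ 4 (mod 8).
  Combine with x ≡ 10 (mod 13): since gcd(8, 13) = 1, we get a unique residue mod 104.
    Write x = 4 + 8·t and substitute into x ≡ 10 (mod 13): 8·t ≡ 10 − 4 = 6 (mod 13).
    The inverse of 8 mod 13 is 5 (since 8·5 = 40 = 3·13 + 1), so t ≡ 5·6 = 30 ≡ 4 (mod 13).
    Then x = 4 + 8·4 = 36, valid modulo lcm(8, 13) = 104: x ≡ 36 (mod 104).
  Combine with x ≡ 0 (mod 5): since gcd(104, 5) = 1, we get a unique residue mod 520.
    Write x = 36 + 104·t and substitute into x ≡ 0 (mod 5): 104·t ≡ 0 − 36 = -36 (mod 5).
    Reduce coefficients mod 5: 4·t ≡ 4 (mod 5).
    The inverse of 4 mod 5 is 4 (since 4·4 = 16 = 3·5 + 1), so t ≡ 4·4 = 16 ≡ 1 (mod 5).
    Then x = 36 + 104·1 = 140, valid modulo lcm(104, 5) = 520: x ≡ 140 (mod 520).
Verify: 140 mod 8 = 4 ✓, 140 mod 13 = 10 ✓, 140 mod 5 = 0 ✓.

x ≡ 140 (mod 520).


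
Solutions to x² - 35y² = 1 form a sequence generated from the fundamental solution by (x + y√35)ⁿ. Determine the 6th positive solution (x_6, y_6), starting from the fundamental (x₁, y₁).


Step 1: Find the fundamental solution (x₁, y₁) of x² - 35y² = 1.
  Expand √35 as a continued fraction. a₀ = ⌊√35⌋ = 5; iterate m_{k+1} = d_k·a_k − m_k, d_{k+1} = (35 − m_{k+1}²)/d_k, a_{k+1} = ⌊(a₀ + m_{k+1})/d_{k+1}⌋ (starting m₀ = 0, d₀ = 1), with convergents p_k = a_k·p_{k-1} + p_{k-2}, q_k = a_k·q_{k-1} + q_{k-2} (p₋₁ = 1, q₋₁ = 0):
  k = 0: a₀ = 5; p₀/q₀ = 5/1; p₀² − 35·q₀² = 25 − 35 = -10.
  k = 1: m = 5, d = 10, a = ⌊(5 + 5)/10⌋ = 1; p/q = (1·5 + 1)/(1·1 + 0) = 6/1; p² − 35·q² = 36 − 35 = 1.
  The first convergent with p² − 35·q² = 1 gives the fundamental solution (x₁, y₁) = (6, 1).
Step 2: Apply the recurrence (x_{n+1}, y_{n+1}) = (x₁x_n + 35y₁y_n, x₁y_n + y₁x_n) repeatedly.
  From (x_1, y_1) = (6, 1): x_2 = 6·6 + 35·1·1 = 71; y_2 = 6·1 + 1·6 = 12.
  From (x_2, y_2) = (71, 12): x_3 = 6·71 + 35·1·12 = 846; y_3 = 6·12 + 1·71 = 143.
  From (x_3, y_3) = (846, 143): x_4 = 6·846 + 35·1·143 = 10081; y_4 = 6·143 + 1·846 = 1704.
  From (x_4, y_4) = (10081, 1704): x_5 = 6·10081 + 35·1·1704 = 120126; y_5 = 6·1704 + 1·10081 = 20305.
  From (x_5, y_5) = (120126, 20305): x_6 = 6·120126 + 35·1·20305 = 1431431; y_6 = 6·20305 + 1·120126 = 241956.
Step 3: Verify x_6² - 35·y_6² = 2048994707761 - 2048994707760 = 1 (should be 1). ✓

(x_1, y_1) = (6, 1); (x_6, y_6) = (1431431, 241956).


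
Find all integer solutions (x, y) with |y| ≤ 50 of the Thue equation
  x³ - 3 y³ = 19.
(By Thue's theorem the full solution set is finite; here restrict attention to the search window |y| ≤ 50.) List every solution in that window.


The equation is x³ - 3y³ = 19. For fixed y, x³ = 3·y³ + 19, so a solution requires the RHS to be a perfect cube.
Strategy: iterate y from -50 to 50, compute RHS = 3·y³ + 19, and check whether it is a (positive or negative) perfect cube.
Check small values of y:
  y = 0: RHS = 19 is not a perfect cube.
  y = 1: RHS = 22 is not a perfect cube.
  y = -1: RHS = 16 is not a perfect cube.
  y = 2: RHS = 43 is not a perfect cube.
  y = -2: RHS = -5 is not a perfect cube.
  y = 3: RHS = 100 is not a perfect cube.
  y = -3: RHS = -62 is not a perfect cube.
Continuing the search up to |y| = 50 finds no solutions either.
No (x, y) in the scanned range satisfies the equation.

No integer solutions with |y| ≤ 50.


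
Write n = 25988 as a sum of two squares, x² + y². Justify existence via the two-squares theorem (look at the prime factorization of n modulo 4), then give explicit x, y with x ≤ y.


Step 1: Factor n = 25988 = 2^2 · 73 · 89.
Step 2: Check the mod-4 condition on each prime factor: 2 = 2 (special); 73 ≡ 1 (mod 4), exponent 1; 89 ≡ 1 (mod 4), exponent 1.
All primes ≡ 3 (mod 4) appear to even exponent (or don't appear), so by the two-squares theorem n IS expressible as a sum of two squares.
Step 3: Build a representation. Group n = k² · m with k = 2 and m = 73 · 89 = 6497 (a product of primes ≡ 1 (mod 4)); a representation of m scales to one of n via (k·x)² + (k·y)² = k²(x² + y²). Each prime p ≡ 1 (mod 4) is itself a sum of two squares; find a² by testing p − a² for a perfect square:
  73: 73 − 1² = 72, 73 − 2² = 69, 73 − 3² = 64 = 8² ⇒ 73 = 3² + 8².
  89: 89 − 1² = 88, 89 − 2² = 85, 89 − 3² = 80, 89 − 4² = 73, 89 − 5² = 64 = 8² ⇒ 89 = 5² + 8².
  Combine using the Brahmagupta–Fibonacci identity (a² + b²)(c² + d²) = (ac − bd)² + (ad + bc)² = (ac + bd)² + (ad − bc)²:
  73 · 89 = 6497: from (3² + 8²)(5² + 8²), take (3·5 − 8·8, 3·8 + 8·5) = (15 − 64, 24 + 40) = (-49, 64); dropping signs (only squares matter) gives (49, 64); check 49² + 64² = 2401 + 4096 = 6497 ✓.
  Scale by k = 2: (2·49, 2·64) = (98, 128).
Step 4: Order so x ≤ y and verify: 98² + 128² = 9604 + 16384 = 25988 = n. ✓

n = 25988 = 98² + 128² (one valid representation with x ≤ y).


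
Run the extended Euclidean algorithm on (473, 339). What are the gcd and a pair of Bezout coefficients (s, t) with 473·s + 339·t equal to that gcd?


Euclidean algorithm on (473, 339) — divide until remainder is 0:
  473 = 1 · 339 + 134
  339 = 2 · 134 + 71
  134 = 1 · 71 + 63
  71 = 1 · 63 + 8
  63 = 7 · 8 + 7
  8 = 1 · 7 + 1
  7 = 7 · 1 + 0
gcd(473, 339) = 1.
Track Bezout coefficients alongside the remainders: start with r₀ = 473 = a·1 + b·0 (s = 1, t = 0) and r₁ = 339 = a·0 + b·1 (s = 0, t = 1); each new remainder r_{k+1} = r_{k-1} − q_k·r_k inherits s_{k+1} = s_{k-1} − q_k·s_k, t_{k+1} = t_{k-1} − q_k·t_k, so r_k = a·s_k + b·t_k at every step:
  q = 1: r = 134, s = 1 − 1·0 = 1, t = 0 − 1·1 = -1  (check: 473·1 + 339·(-1) = 134)
  q = 2: r = 71, s = 0 − 2·1 = -2, t = 1 − 2·(-1) = 3  (check: 473·(-2) + 339·3 = 71)
  q = 1: r = 63, s = 1 − 1·(-2) = 3, t = -1 − 1·3 = -4  (check: 473·3 + 339·(-4) = 63)
  q = 1: r = 8, s = -2 − 1·3 = -5, t = 3 − 1·(-4) = 7  (check: 473·(-5) + 339·7 = 8)
  q = 7: r = 7, s = 3 − 7·(-5) = 38, t = -4 − 7·7 = -53  (check: 473·38 + 339·(-53) = 7)
  q = 1: r = 1, s = -5 − 1·38 = -43, t = 7 − 1·(-53) = 60  (check: 473·(-43) + 339·60 = 1)
The row with r = 1 (the gcd) gives the Bezout coefficients s = -43, t = 60.
Result: 473 · (-43) + 339 · (60) = 1.

gcd(473, 339) = 1; s = -43, t = 60 (check: 473·(-43) + 339·60 = 1).


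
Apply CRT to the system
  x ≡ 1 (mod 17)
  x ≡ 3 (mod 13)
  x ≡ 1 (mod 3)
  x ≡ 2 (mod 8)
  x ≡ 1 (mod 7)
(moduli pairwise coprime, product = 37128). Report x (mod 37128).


Product of moduli M = 17 · 13 · 3 · 8 · 7 = 37128.
Merge one congruence at a time:
  Start: x ≡ 1 (mod 17).
  Combine with x ≡ 3 (mod 13); new modulus lcm = 221.
    Write x = 1 + 17·t and substitute into x ≡ 3 (mod 13): 17·t ≡ 3 − 1 = 2 (mod 13).
    Reduce coefficients mod 13: 4·t ≡ 2 (mod 13).
    The inverse of 4 mod 13 is 10 (since 4·10 = 40 = 3·13 + 1), so t ≡ 10·2 = 20 ≡ 7 (mod 13).
    Then x = 1 + 17·7 = 120, valid modulo lcm(17, 13) = 221: x ≡ 120 (mod 221).
  Combine with x ≡ 1 (mod 3); new modulus lcm = 663.
    Write x = 120 + 221·t and substitute into x ≡ 1 (mod 3): 221·t ≡ 1 − 120 = -119 (mod 3).
    Reduce coefficients mod 3: 2·t ≡ 1 (mod 3).
    The inverse of 2 mod 3 is 2 (since 2·2 = 4 = 1·3 + 1), so t ≡ 2·1 = 2 ≡ 2 (mod 3).
    Then x = 120 + 221·2 = 562, valid modulo lcm(221, 3) = 663: x ≡ 562 (mod 663).
  Combine with x ≡ 2 (mod 8); new modulus lcm = 5304.
    Write x = 562 + 663·t and substitute into x ≡ 2 (mod 8): 663·t ≡ 2 − 562 = -560 (mod 8).
    Reduce coefficients mod 8: 7·t ≡ 0 (mod 8).
    The inverse of 7 mod 8 is 7 (since 7·7 = 49 = 6·8 + 1), so t ≡ 7·0 = 0 ≡ 0 (mod 8).
    Then x = 562 + 663·0 = 562, valid modulo lcm(663, 8) = 5304: x ≡ 562 (mod 5304).
  Combine with x ≡ 1 (mod 7); new modulus lcm = 37128.
    Write x = 562 + 5304·t and substitute into x ≡ 1 (mod 7): 5304·t ≡ 1 − 562 = -561 (mod 7).
    Reduce coefficients mod 7: 5·t ≡ 6 (mod 7).
    The inverse of 5 mod 7 is 3 (since 5·3 = 15 = 2·7 + 1), so t ≡ 3·6 = 18 ≡ 4 (mod 7).
    Then x = 562 + 5304·4 = 21778, valid modulo lcm(5304, 7) = 37128: x ≡ 21778 (mod 37128).
Verify against each original: 21778 mod 17 = 1, 21778 mod 13 = 3, 21778 mod 3 = 1, 21778 mod 8 = 2, 21778 mod 7 = 1.

x ≡ 21778 (mod 37128).


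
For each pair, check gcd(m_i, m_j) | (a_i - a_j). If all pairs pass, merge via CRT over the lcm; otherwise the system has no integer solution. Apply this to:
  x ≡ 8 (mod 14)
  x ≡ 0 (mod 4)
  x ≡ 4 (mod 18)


Moduli 14, 4, 18 are not pairwise coprime, so CRT works modulo lcm(m_i) when all pairwise compatibility conditions hold.
Pairwise compatibility: gcd(m_i, m_j) must divide a_i - a_j for every pair.
Merge one congruence at a time:
  Start: x ≡ 8 (mod 14).
  Combine with x ≡ 0 (mod 4): gcd(14, 4) = 2; 0 - 8 = -8, which IS divisible by 2, so compatible.
    Write x = 8 + 14·t and substitute into x ≡ 0 (mod 4): 14·t ≡ 0 − 8 = -8 (mod 4).
    Divide the congruence (and modulus) by g = 2: 7·t ≡ -4 (mod 2).
    Reduce coefficients mod 2: 1·t ≡ 0 (mod 2).
    So t ≡ 0 (mod 2).
    Then x = 8 + 14·0 = 8, valid modulo lcm(14, 4) = 28: x ≡ 8 (mod 28).
  Combine with x ≡ 4 (mod 18): gcd(28, 18) = 2; 4 - 8 = -4, which IS divisible by 2, so compatible.
    Write x = 8 + 28·t and substitute into x ≡ 4 (mod 18): 28·t ≡ 4 − 8 = -4 (mod 18).
    Divide the congruence (and modulus) by g = 2: 14·t ≡ -2 (mod 9).
    Reduce coefficients mod 9: 5·t ≡ 7 (mod 9).
    The inverse of 5 mod 9 is 2 (since 5·2 = 10 = 1·9 + 1), so t ≡ 2·7 = 14 ≡ 5 (mod 9).
    Then x = 8 + 28·5 = 148, valid modulo lcm(28, 18) = 252: x ≡ 148 (mod 252).
Verify: 148 mod 14 = 8, 148 mod 4 = 0, 148 mod 18 = 4.

x ≡ 148 (mod 252).


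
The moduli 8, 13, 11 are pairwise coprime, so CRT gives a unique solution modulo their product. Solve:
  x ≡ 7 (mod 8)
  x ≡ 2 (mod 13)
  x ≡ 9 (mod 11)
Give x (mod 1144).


Moduli 8, 13, 11 are pairwise coprime; by CRT there is a unique solution modulo M = 8 · 13 · 11 = 1144.
Solve pairwise, accumulating the modulus:
  Start with x ≡ 7 (mod 8).
  Combine with x ≡ 2 (mod 13): since gcd(8, 13) = 1, we get a unique residue mod 104.
    Write x = 7 + 8·t and substitute into x ≡ 2 (mod 13): 8·t ≡ 2 − 7 = -5 (mod 13).
    Reduce coefficients mod 13: 8·t ≡ 8 (mod 13).
    The inverse of 8 mod 13 is 5 (since 8·5 = 40 = 3·13 + 1), so t ≡ 5·8 = 40 ≡ 1 (mod 13).
    Then x = 7 + 8·1 = 15, valid modulo lcm(8, 13) = 104: x ≡ 15 (mod 104).
  Combine with x ≡ 9 (mod 11): since gcd(104, 11) = 1, we get a unique residue mod 1144.
    Write x = 15 + 104·t and substitute into x ≡ 9 (mod 11): 104·t ≡ 9 − 15 = -6 (mod 11).
    Reduce coefficients mod 11: 5·t ≡ 5 (mod 11).
    The inverse of 5 mod 11 is 9 (since 5·9 = 45 = 4·11 + 1), so t ≡ 9·5 = 45 ≡ 1 (mod 11).
    Then x = 15 + 104·1 = 119, valid modulo lcm(104, 11) = 1144: x ≡ 119 (mod 1144).
Verify: 119 mod 8 = 7 ✓, 119 mod 13 = 2 ✓, 119 mod 11 = 9 ✓.

x ≡ 119 (mod 1144).


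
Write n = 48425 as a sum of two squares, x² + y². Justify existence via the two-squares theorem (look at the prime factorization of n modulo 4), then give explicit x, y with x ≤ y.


Step 1: Factor n = 48425 = 5^2 · 13 · 149.
Step 2: Check the mod-4 condition on each prime factor: 5 ≡ 1 (mod 4), exponent 2; 13 ≡ 1 (mod 4), exponent 1; 149 ≡ 1 (mod 4), exponent 1.
All primes ≡ 3 (mod 4) appear to even exponent (or don't appear), so by the two-squares theorem n IS expressible as a sum of two squares.
Step 3: Build a representation. Group n = k² · m with k = 5 and m = 13 · 149 = 1937 (a product of primes ≡ 1 (mod 4)); a representation of m scales to one of n via (k·x)² + (k·y)² = k²(x² + y²). Each prime p ≡ 1 (mod 4) is itself a sum of two squares; find a² by testing p − a² for a perfect square:
  13: 13 − 1² = 12, 13 − 2² = 9 = 3² ⇒ 13 = 2² + 3².
  149: 149 − 1² = 148, 149 − 2² = 145, 149 − 3² = 140, 149 − 4² = 133, 149 − 5² = 124, 149 − 6² = 113, 149 − 7² = 100 = 10² ⇒ 149 = 7² + 10².
  Combine using the Brahmagupta–Fibonacci identity (a² + b²)(c² + d²) = (ac − bd)² + (ad + bc)² = (ac + bd)² + (ad − bc)²:
  13 · 149 = 1937: from (2² + 3²)(7² + 10²), take (2·7 − 3·10, 2·10 + 3·7) = (14 − 30, 20 + 21) = (-16, 41); dropping signs (only squares matter) gives (16, 41); check 16² + 41² = 256 + 1681 = 1937 ✓.
  Scale by k = 5: (5·16, 5·41) = (80, 205).
Step 4: Order so x ≤ y and verify: 80² + 205² = 6400 + 42025 = 48425 = n. ✓

n = 48425 = 80² + 205² (one valid representation with x ≤ y).


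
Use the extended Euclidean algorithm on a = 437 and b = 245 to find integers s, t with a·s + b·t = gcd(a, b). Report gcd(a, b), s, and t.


Euclidean algorithm on (437, 245) — divide until remainder is 0:
  437 = 1 · 245 + 192
  245 = 1 · 192 + 53
  192 = 3 · 53 + 33
  53 = 1 · 33 + 20
  33 = 1 · 20 + 13
  20 = 1 · 13 + 7
  13 = 1 · 7 + 6
  7 = 1 · 6 + 1
  6 = 6 · 1 + 0
gcd(437, 245) = 1.
Track Bezout coefficients alongside the remainders: start with r₀ = 437 = a·1 + b·0 (s = 1, t = 0) and r₁ = 245 = a·0 + b·1 (s = 0, t = 1); each new remainder r_{k+1} = r_{k-1} − q_k·r_k inherits s_{k+1} = s_{k-1} − q_k·s_k, t_{k+1} = t_{k-1} − q_k·t_k, so r_k = a·s_k + b·t_k at every step:
  q = 1: r = 192, s = 1 − 1·0 = 1, t = 0 − 1·1 = -1  (check: 437·1 + 245·(-1) = 192)
  q = 1: r = 53, s = 0 − 1·1 = -1, t = 1 − 1·(-1) = 2  (check: 437·(-1) + 245·2 = 53)
  q = 3: r = 33, s = 1 − 3·(-1) = 4, t = -1 − 3·2 = -7  (check: 437·4 + 245·(-7) = 33)
  q = 1: r = 20, s = -1 − 1·4 = -5, t = 2 − 1·(-7) = 9  (check: 437·(-5) + 245·9 = 20)
  q = 1: r = 13, s = 4 − 1·(-5) = 9, t = -7 − 1·9 = -16  (check: 437·9 + 245·(-16) = 13)
  q = 1: r = 7, s = -5 − 1·9 = -14, t = 9 − 1·(-16) = 25  (check: 437·(-14) + 245·25 = 7)
  q = 1: r = 6, s = 9 − 1·(-14) = 23, t = -16 − 1·25 = -41  (check: 437·23 + 245·(-41) = 6)
  q = 1: r = 1, s = -14 − 1·23 = -37, t = 25 − 1·(-41) = 66  (check: 437·(-37) + 245·66 = 1)
The row with r = 1 (the gcd) gives the Bezout coefficients s = -37, t = 66.
Result: 437 · (-37) + 245 · (66) = 1.

gcd(437, 245) = 1; s = -37, t = 66 (check: 437·(-37) + 245·66 = 1).


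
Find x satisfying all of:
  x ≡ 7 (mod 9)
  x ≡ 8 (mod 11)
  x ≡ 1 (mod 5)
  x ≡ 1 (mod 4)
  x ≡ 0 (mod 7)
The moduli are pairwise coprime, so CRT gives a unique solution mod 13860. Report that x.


Product of moduli M = 9 · 11 · 5 · 4 · 7 = 13860.
Merge one congruence at a time:
  Start: x ≡ 7 (mod 9).
  Combine with x ≡ 8 (mod 11); new modulus lcm = 99.
    Write x = 7 + 9·t and substitute into x ≡ 8 (mod 11): 9·t ≡ 8 − 7 = 1 (mod 11).
    The inverse of 9 mod 11 is 5 (since 9·5 = 45 = 4·11 + 1), so t ≡ 5·1 = 5 ≡ 5 (mod 11).
    Then x = 7 + 9·5 = 52, valid modulo lcm(9, 11) = 99: x ≡ 52 (mod 99).
  Combine with x ≡ 1 (mod 5); new modulus lcm = 495.
    Write x = 52 + 99·t and substitute into x ≡ 1 (mod 5): 99·t ≡ 1 − 52 = -51 (mod 5).
    Reduce coefficients mod 5: 4·t ≡ 4 (mod 5).
    The inverse of 4 mod 5 is 4 (since 4·4 = 16 = 3·5 + 1), so t ≡ 4·4 = 16 ≡ 1 (mod 5).
    Then x = 52 + 99·1 = 151, valid modulo lcm(99, 5) = 495: x ≡ 151 (mod 495).
  Combine with x ≡ 1 (mod 4); new modulus lcm = 1980.
    Write x = 151 + 495·t and substitute into x ≡ 1 (mod 4): 495·t ≡ 1 − 151 = -150 (mod 4).
    Reduce coefficients mod 4: 3·t ≡ 2 (mod 4).
    The inverse of 3 mod 4 is 3 (since 3·3 = 9 = 2·4 + 1), so t ≡ 3·2 = 6 ≡ 2 (mod 4).
    Then x = 151 + 495·2 = 1141, valid modulo lcm(495, 4) = 1980: x ≡ 1141 (mod 1980).
  Combine with x ≡ 0 (mod 7); new modulus lcm = 13860.
    Write x = 1141 + 1980·t and substitute into x ≡ 0 (mod 7): 1980·t ≡ 0 − 1141 = -1141 (mod 7).
    Reduce coefficients mod 7: 6·t ≡ 0 (mod 7).
    The inverse of 6 mod 7 is 6 (since 6·6 = 36 = 5·7 + 1), so t ≡ 6·0 = 0 ≡ 0 (mod 7).
    Then x = 1141 + 1980·0 = 1141, valid modulo lcm(1980, 7) = 13860: x ≡ 1141 (mod 13860).
Verify against each original: 1141 mod 9 = 7, 1141 mod 11 = 8, 1141 mod 5 = 1, 1141 mod 4 = 1, 1141 mod 7 = 0.

x ≡ 1141 (mod 13860).


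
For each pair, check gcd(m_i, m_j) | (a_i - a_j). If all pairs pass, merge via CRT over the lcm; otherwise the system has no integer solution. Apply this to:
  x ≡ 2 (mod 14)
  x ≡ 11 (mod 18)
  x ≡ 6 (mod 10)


Moduli 14, 18, 10 are not pairwise coprime, so CRT works modulo lcm(m_i) when all pairwise compatibility conditions hold.
Pairwise compatibility: gcd(m_i, m_j) must divide a_i - a_j for every pair.
Merge one congruence at a time:
  Start: x ≡ 2 (mod 14).
  Combine with x ≡ 11 (mod 18): gcd(14, 18) = 2, and 11 - 2 = 9 is NOT divisible by 2.
    ⇒ system is inconsistent (no integer solution).

No solution (the system is inconsistent).


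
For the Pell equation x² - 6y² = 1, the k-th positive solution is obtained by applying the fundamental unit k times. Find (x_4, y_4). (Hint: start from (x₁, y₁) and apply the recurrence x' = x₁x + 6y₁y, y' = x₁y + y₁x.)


Step 1: Find the fundamental solution (x₁, y₁) of x² - 6y² = 1.
  Expand √6 as a continued fraction. a₀ = ⌊√6⌋ = 2; iterate m_{k+1} = d_k·a_k − m_k, d_{k+1} = (6 − m_{k+1}²)/d_k, a_{k+1} = ⌊(a₀ + m_{k+1})/d_{k+1}⌋ (starting m₀ = 0, d₀ = 1), with convergents p_k = a_k·p_{k-1} + p_{k-2}, q_k = a_k·q_{k-1} + q_{k-2} (p₋₁ = 1, q₋₁ = 0):
  k = 0: a₀ = 2; p₀/q₀ = 2/1; p₀² − 6·q₀² = 4 − 6 = -2.
  k = 1: m = 2, d = 2, a = ⌊(2 + 2)/2⌋ = 2; p/q = (2·2 + 1)/(2·1 + 0) = 5/2; p² − 6·q² = 25 − 24 = 1.
  The first convergent with p² − 6·q² = 1 gives the fundamental solution (x₁, y₁) = (5, 2).
Step 2: Apply the recurrence (x_{n+1}, y_{n+1}) = (x₁x_n + 6y₁y_n, x₁y_n + y₁x_n) repeatedly.
  From (x_1, y_1) = (5, 2): x_2 = 5·5 + 6·2·2 = 49; y_2 = 5·2 + 2·5 = 20.
  From (x_2, y_2) = (49, 20): x_3 = 5·49 + 6·2·20 = 485; y_3 = 5·20 + 2·49 = 198.
  From (x_3, y_3) = (485, 198): x_4 = 5·485 + 6·2·198 = 4801; y_4 = 5·198 + 2·485 = 1960.
Step 3: Verify x_4² - 6·y_4² = 23049601 - 23049600 = 1 (should be 1). ✓

(x_1, y_1) = (5, 2); (x_4, y_4) = (4801, 1960).


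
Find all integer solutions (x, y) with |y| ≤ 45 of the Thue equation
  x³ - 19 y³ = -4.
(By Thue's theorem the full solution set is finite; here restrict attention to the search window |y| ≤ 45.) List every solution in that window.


The equation is x³ - 19y³ = -4. For fixed y, x³ = 19·y³ − 4, so a solution requires the RHS to be a perfect cube.
Strategy: iterate y from -45 to 45, compute RHS = 19·y³ − 4, and check whether it is a (positive or negative) perfect cube.
Check small values of y:
  y = 0: RHS = -4 is not a perfect cube.
  y = 1: RHS = 15 is not a perfect cube.
  y = -1: RHS = -23 is not a perfect cube.
  y = 2: RHS = 148 is not a perfect cube.
  y = -2: RHS = -156 is not a perfect cube.
  y = 3: RHS = 509 is not a perfect cube.
  y = -3: RHS = -517 is not a perfect cube.
Continuing the search up to |y| = 45 finds no solutions either.
No (x, y) in the scanned range satisfies the equation.

No integer solutions with |y| ≤ 45.


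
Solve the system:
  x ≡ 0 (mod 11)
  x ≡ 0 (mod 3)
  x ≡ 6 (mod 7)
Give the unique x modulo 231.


Moduli 11, 3, 7 are pairwise coprime; by CRT there is a unique solution modulo M = 11 · 3 · 7 = 231.
Solve pairwise, accumulating the modulus:
  Start with x ≡ 0 (mod 11).
  Combine with x ≡ 0 (mod 3): since gcd(11, 3) = 1, we get a unique residue mod 33.
    Write x = 0 + 11·t and substitute into x ≡ 0 (mod 3): 11·t ≡ 0 − 0 = 0 (mod 3).
    Reduce coefficients mod 3: 2·t ≡ 0 (mod 3).
    The inverse of 2 mod 3 is 2 (since 2·2 = 4 = 1·3 + 1), so t ≡ 2·0 = 0 ≡ 0 (mod 3).
    Then x = 0 + 11·0 = 0, valid modulo lcm(11, 3) = 33: x ≡ 0 (mod 33).
  Combine with x ≡ 6 (mod 7): since gcd(33, 7) = 1, we get a unique residue mod 231.
    Write x = 0 + 33·t and substitute into x ≡ 6 (mod 7): 33·t ≡ 6 − 0 = 6 (mod 7).
    Reduce coefficients mod 7: 5·t ≡ 6 (mod 7).
    The inverse of 5 mod 7 is 3 (since 5·3 = 15 = 2·7 + 1), so t ≡ 3·6 = 18 ≡ 4 (mod 7).
    Then x = 0 + 33·4 = 132, valid modulo lcm(33, 7) = 231: x ≡ 132 (mod 231).
Verify: 132 mod 11 = 0 ✓, 132 mod 3 = 0 ✓, 132 mod 7 = 6 ✓.

x ≡ 132 (mod 231).


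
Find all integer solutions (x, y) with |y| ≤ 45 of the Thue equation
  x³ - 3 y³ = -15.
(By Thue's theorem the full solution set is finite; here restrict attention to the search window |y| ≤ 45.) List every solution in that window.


The equation is x³ - 3y³ = -15. For fixed y, x³ = 3·y³ − 15, so a solution requires the RHS to be a perfect cube.
Strategy: iterate y from -45 to 45, compute RHS = 3·y³ − 15, and check whether it is a (positive or negative) perfect cube.
Check small values of y:
  y = 0: RHS = -15 is not a perfect cube.
  y = 1: RHS = -12 is not a perfect cube.
  y = -1: RHS = -18 is not a perfect cube.
  y = 2: RHS = 9 is not a perfect cube.
  y = -2: RHS = -39 is not a perfect cube.
  y = 3: RHS = 66 is not a perfect cube.
  y = -3: RHS = -96 is not a perfect cube.
Continuing the search up to |y| = 45 finds no solutions either.
No (x, y) in the scanned range satisfies the equation.

No integer solutions with |y| ≤ 45.
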